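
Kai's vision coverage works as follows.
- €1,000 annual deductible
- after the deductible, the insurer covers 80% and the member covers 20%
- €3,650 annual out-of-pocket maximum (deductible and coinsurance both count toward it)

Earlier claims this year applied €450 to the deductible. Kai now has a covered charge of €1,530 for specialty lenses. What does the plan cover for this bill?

€784

Deductible still to meet: €1,000 − €450 = €550.
That leaves €1,530 − €550 = €980 for coinsurance.
Member's 20% share of €980 is €196.
Member responsibility before any cap: €550 + €196 = €746.
Cumulative spending €450 + €746 = €1,196 stays under the €3,650 maximum.
The plan picks up €1,530 − €746 = €784.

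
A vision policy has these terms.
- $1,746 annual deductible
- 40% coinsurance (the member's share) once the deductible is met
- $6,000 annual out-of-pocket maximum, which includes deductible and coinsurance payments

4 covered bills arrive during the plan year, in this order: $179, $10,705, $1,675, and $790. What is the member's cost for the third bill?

$598.80

Bill 1, $179: entire amount goes to the deductible. Member owes $179 (running OOP $179).
Bill 2, $10,705: $1,567 finishes the deductible; $9,138 goes to coinsurance; member's 40% is $3,655.20. Member owes $5,222.20 (running OOP $5,401.20).
Bill 3, $1,675: deductible already satisfied, so member's share is 40% × $1,675 = $670. That would push OOP to $6,071.20, over the $6,000 cap, so member pays $6,000 − $5,401.20 = $598.80.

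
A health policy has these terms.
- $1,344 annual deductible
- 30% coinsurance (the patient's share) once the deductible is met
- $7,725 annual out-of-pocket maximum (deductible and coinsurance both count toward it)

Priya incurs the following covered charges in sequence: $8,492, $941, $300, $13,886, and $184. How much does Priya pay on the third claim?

Claim 1 — $8,492: $1,344 finishes the deductible; $7,148 goes to coinsurance; 30% of $7,148 = $2,144.40. Patient pays $3,488.40; OOP now $3,488.40.
Claim 2 — $941: 30% coinsurance on $941 = $282.30. Patient pays $282.30; OOP now $3,770.70.
Claim 3 — $300: deductible met; 30% of $300 = $90. Patient owes $90 (running OOP $3,860.70).

$90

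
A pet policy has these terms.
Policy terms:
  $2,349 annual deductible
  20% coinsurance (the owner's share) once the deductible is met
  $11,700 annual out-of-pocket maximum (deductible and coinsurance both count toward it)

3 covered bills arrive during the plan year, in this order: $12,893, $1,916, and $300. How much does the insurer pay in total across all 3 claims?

$10,208

Claim 1 ($12,893): $2,349 finishes the deductible; $10,544 goes to coinsurance; coinsurance $10,544 × 20% = $2,108.80. Owner pays $4,457.80; OOP now $4,457.80. Plan pays $12,893 − $4,457.80 = $8,435.20.
Claim 2 ($1,916): 20% coinsurance on $1,916 = $383.20. Owner owes $383.20 (running OOP $4,841). Insurer: $1,916 − $383.20 = $1,532.80.
Claim 3 ($300): 20% coinsurance on $300 = $60. Owner owes $60 (running OOP $4,901). Plan pays $300 − $60 = $240.
Insurer total = bills − owner's total = $15,109 − $4,901 = $10,208.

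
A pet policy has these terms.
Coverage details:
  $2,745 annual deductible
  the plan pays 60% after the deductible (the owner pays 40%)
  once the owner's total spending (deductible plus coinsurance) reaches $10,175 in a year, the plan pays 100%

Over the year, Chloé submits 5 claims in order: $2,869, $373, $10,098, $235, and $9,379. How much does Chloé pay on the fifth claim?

$3,098

Claim 1 — $2,869: deductible takes $2,745, $124 remains; coinsurance $124 × 40% = $49.60. Owner owes $2,794.60 (running OOP $2,794.60).
Claim 2 — $373: 40% coinsurance on $373 = $149.20. Owner pays $149.20; OOP now $2,943.80.
Claim 3 — $10,098: deductible already satisfied, so owner's share is 40% × $10,098 = $4,039.20. Owner owes $4,039.20 (running OOP $6,983).
Claim 4 — $235: deductible already satisfied, so owner's share is 40% × $235 = $94. Owner pays $94; OOP now $7,077.
Claim 5 — $9,379: deductible met; 40% of $9,379 = $3,751.60. That would push OOP to $10,828.60, over the $10,175 cap, so owner pays $10,175 − $7,077 = $3,098.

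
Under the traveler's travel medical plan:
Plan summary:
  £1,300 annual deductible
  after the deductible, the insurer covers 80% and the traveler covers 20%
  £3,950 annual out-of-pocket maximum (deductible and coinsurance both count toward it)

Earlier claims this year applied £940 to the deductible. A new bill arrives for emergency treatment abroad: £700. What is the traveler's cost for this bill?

£428

Deductible still to meet: £1,300 − £940 = £360.
That leaves £700 − £360 = £340 for coinsurance.
20% of £340 = £68 falls to the traveler.
Traveler responsibility before any cap: £360 + £68 = £428.
Total out-of-pocket so far would be £940 + £428 = £1,368, below the £3,950 cap — no reduction.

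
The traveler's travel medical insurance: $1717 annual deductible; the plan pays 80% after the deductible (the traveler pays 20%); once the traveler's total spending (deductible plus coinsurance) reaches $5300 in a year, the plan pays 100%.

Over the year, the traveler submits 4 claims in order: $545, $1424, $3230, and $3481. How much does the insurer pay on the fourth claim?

$2784.80

Claim 1 — $545: all of it applies to the deductible. Traveler owes $545 (running OOP $545). Insurer: $545 − $545 = $0.
Claim 2 — $1424: $1172 finishes the deductible; $252 goes to coinsurance; traveler's 20% is $50.40. Traveler pays $1222.40; OOP now $1767.40. Plan pays $1424 − $1222.40 = $201.60.
Claim 3 — $3230: deductible already satisfied, so traveler's share is 20% × $3230 = $646. Traveler pays $646; OOP now $2413.40. Plan pays $3230 − $646 = $2584.
Claim 4 — $3481: 20% coinsurance on $3481 = $696.20. Traveler pays $696.20; OOP now $3109.60. Plan pays $3481 − $696.20 = $2784.80.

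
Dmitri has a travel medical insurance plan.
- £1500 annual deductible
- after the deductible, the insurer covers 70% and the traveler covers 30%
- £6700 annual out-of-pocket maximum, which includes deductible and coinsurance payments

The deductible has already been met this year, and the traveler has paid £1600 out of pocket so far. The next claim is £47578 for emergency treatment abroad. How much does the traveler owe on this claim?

£5100

With the deductible met, the entire £47578 is subject to coinsurance.
Coinsurance: £47578 × 30% = £14273.40.
That would bring total out-of-pocket to £15873.40, past the £6700 cap. The traveler is capped at £6700 − £1600 = £5100 on this claim.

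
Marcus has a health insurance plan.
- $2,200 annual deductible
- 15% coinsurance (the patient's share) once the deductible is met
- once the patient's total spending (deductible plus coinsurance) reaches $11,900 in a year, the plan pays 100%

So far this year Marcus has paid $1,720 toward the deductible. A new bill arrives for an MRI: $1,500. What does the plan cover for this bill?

Deductible still to meet: $2,200 − $1,720 = $480.
The remaining $1,020 (= $1,500 − $480) moves to coinsurance.
Patient's 15% share of $1,020 is $153.
That puts the patient's cost at $480 + $153 = $633 before any cap.
Cumulative spending $1,720 + $633 = $2,353 stays under the $11,900 maximum.
The insurer covers the remainder: $1,500 − $633 = $867.

$867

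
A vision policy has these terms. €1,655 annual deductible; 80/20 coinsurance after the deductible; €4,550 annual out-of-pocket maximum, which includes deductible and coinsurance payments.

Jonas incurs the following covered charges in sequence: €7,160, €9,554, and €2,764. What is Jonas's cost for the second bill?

€1,794

Claim 1 (€7,160): €1,655 finishes the deductible; €5,505 goes to coinsurance; 20% of €5,505 = €1,101. Member owes €2,756 (running OOP €2,756).
Claim 2 (€9,554): deductible already satisfied, so member's share is 20% × €9,554 = €1,910.80. That would push OOP to €4,666.80, over the €4,550 cap, so member pays €4,550 − €2,756 = €1,794.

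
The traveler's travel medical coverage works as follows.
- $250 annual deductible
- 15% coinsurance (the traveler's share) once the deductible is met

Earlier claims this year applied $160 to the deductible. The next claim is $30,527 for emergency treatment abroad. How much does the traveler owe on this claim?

Deductible still to meet: $250 − $160 = $90.
The remaining $30,437 (= $30,527 − $90) moves to coinsurance.
Traveler's 15% share of $30,437 is $4,565.55.
That puts the traveler's cost at $90 + $4,565.55 = $4,655.55.

$4,655.55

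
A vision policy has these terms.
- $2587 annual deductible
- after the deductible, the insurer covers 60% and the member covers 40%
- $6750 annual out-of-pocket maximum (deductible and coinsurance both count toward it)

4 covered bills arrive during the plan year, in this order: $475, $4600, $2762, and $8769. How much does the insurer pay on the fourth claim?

$6706

#1 ($475): entire amount goes to the deductible. Member owes $475 (running OOP $475). Insurer: $475 − $475 = $0.
#2 ($4600): deductible takes $2112, $2488 remains; 40% of $2488 = $995.20. Member owes $3107.20 (running OOP $3582.20). Insurer: $4600 − $3107.20 = $1492.80.
#3 ($2762): deductible already satisfied, so member's share is 40% × $2762 = $1104.80. Member owes $1104.80 (running OOP $4687). Plan pays $2762 − $1104.80 = $1657.20.
#4 ($8769): deductible met; 40% of $8769 = $3507.60. That would push OOP to $8194.60, over the $6750 cap, so member pays $6750 − $4687 = $2063. Insurer: $8769 − $2063 = $6706.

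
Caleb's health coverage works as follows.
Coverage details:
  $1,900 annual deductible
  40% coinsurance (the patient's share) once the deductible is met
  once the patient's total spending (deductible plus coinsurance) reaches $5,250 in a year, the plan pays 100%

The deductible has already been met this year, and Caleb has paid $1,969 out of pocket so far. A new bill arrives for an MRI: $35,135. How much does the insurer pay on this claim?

$31,854

The deductible is already satisfied, so the full bill goes to coinsurance.
Coinsurance: $35,135 × 40% = $14,054.
That would bring total out-of-pocket to $16,023, past the $5,250 cap. The patient is capped at $5,250 − $1,969 = $3,281 on this claim.
The plan picks up $35,135 − $3,281 = $31,854.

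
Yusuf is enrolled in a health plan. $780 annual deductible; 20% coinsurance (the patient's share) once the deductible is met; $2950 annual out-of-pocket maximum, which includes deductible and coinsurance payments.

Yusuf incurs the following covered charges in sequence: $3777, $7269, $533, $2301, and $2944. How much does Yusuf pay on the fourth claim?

$10.20

Claim 1 ($3777): $780 finishes the deductible; $2997 goes to coinsurance; patient's 20% is $599.40. Patient owes $1379.40 (running OOP $1379.40).
Claim 2 ($7269): deductible already satisfied, so patient's share is 20% × $7269 = $1453.80. Patient pays $1453.80; OOP now $2833.20.
Claim 3 ($533): deductible already satisfied, so patient's share is 20% × $533 = $106.60. Patient pays $106.60; OOP now $2939.80.
Claim 4 ($2301): deductible met; 20% of $2301 = $460.20. OOP would hit $3400 > $2950, so the cap limits the patient to $2950 − $2939.80 = $10.20.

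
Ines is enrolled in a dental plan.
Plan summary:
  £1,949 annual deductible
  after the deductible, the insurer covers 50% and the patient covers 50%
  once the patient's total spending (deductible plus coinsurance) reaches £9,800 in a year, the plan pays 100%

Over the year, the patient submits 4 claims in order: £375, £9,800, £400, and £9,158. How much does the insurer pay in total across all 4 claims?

£9,933

Claim 1 (£375): entire amount goes to the deductible. Patient owes £375 (running OOP £375). Plan pays £375 − £375 = £0.
Claim 2 (£9,800): £1,574 to deductible, leaving £8,226; coinsurance £8,226 × 50% = £4,113. Patient owes £5,687 (running OOP £6,062). Plan pays £9,800 − £5,687 = £4,113.
Claim 3 (£400): 50% coinsurance on £400 = £200. Patient pays £200; OOP now £6,262. Insurer: £400 − £200 = £200.
Claim 4 (£9,158): deductible already satisfied, so patient's share is 50% × £9,158 = £4,579. Adding that to £6,262 gives £10,841, past the £9,800 cap; patient pays only £9,800 − £6,262 = £3,538. Insurer: £9,158 − £3,538 = £5,620.
Insurer total: £0 + £4,113 + £200 + £5,620 = £9,933.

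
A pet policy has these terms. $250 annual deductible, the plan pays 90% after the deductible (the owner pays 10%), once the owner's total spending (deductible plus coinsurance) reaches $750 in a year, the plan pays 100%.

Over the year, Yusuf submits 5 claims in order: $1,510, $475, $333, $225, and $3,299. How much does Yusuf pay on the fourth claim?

$22.50

Claim 1 — $1,510: $250 finishes the deductible; $1,260 goes to coinsurance; 10% of $1,260 = $126. Owner pays $376; OOP now $376.
Claim 2 — $475: deductible already satisfied, so owner's share is 10% × $475 = $47.50. Owner pays $47.50; OOP now $423.50.
Claim 3 — $333: deductible already satisfied, so owner's share is 10% × $333 = $33.30. Cost to owner: $33.30. OOP to date $456.80.
Claim 4 — $225: deductible met; 10% of $225 = $22.50. Owner owes $22.50 (running OOP $479.30).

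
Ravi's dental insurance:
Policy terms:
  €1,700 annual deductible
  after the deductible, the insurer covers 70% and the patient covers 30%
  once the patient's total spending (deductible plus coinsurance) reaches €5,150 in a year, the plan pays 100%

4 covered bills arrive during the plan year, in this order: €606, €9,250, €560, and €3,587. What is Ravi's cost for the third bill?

Claim 1 — €606: entire amount goes to the deductible. Patient pays €606; OOP now €606.
Claim 2 — €9,250: €1,094 finishes the deductible; €8,156 goes to coinsurance; coinsurance €8,156 × 30% = €2,446.80. Patient pays €3,540.80; OOP now €4,146.80.
Claim 3 — €560: 30% coinsurance on €560 = €168. Patient owes €168 (running OOP €4,314.80).

€168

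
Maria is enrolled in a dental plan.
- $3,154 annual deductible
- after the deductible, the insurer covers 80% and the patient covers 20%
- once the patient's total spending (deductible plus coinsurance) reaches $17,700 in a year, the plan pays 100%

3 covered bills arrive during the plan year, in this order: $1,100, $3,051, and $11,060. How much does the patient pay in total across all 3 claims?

#1 ($1,100): fully absorbed by the deductible. Cost to patient: $1,100. OOP to date $1,100.
#2 ($3,051): deductible takes $2,054, $997 remains; 20% of $997 = $199.40. Patient pays $2,253.40; OOP now $3,353.40.
#3 ($11,060): deductible met; 20% of $11,060 = $2,212. Patient owes $2,212 (running OOP $5,565.40).
Total paid by the patient: $1,100 + $2,253.40 + $2,212 = $5,565.40.

$5,565.40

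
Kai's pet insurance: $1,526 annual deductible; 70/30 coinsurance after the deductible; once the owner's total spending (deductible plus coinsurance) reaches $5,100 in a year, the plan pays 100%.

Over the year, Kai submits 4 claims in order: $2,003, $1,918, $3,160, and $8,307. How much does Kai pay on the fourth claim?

$1,907.50

Bill 1, $2,003: $1,526 finishes the deductible; $477 goes to coinsurance; owner's 30% is $143.10. Owner pays $1,669.10; OOP now $1,669.10.
Bill 2, $1,918: deductible already satisfied, so owner's share is 30% × $1,918 = $575.40. Cost to owner: $575.40. OOP to date $2,244.50.
Bill 3, $3,160: deductible met; 30% of $3,160 = $948. Owner owes $948 (running OOP $3,192.50).
Bill 4, $8,307: deductible met; 30% of $8,307 = $2,492.10. That would push OOP to $5,684.60, over the $5,100 cap, so owner pays $5,100 − $3,192.50 = $1,907.50.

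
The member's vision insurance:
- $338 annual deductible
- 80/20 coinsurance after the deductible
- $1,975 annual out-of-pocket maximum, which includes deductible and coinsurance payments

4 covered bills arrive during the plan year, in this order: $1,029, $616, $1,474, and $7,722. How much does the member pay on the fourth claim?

Claim 1 ($1,029): $338 to deductible, leaving $691; 20% of $691 = $138.20. Member owes $476.20 (running OOP $476.20).
Claim 2 ($616): 20% coinsurance on $616 = $123.20. Member pays $123.20; OOP now $599.40.
Claim 3 ($1,474): 20% coinsurance on $1,474 = $294.80. Member owes $294.80 (running OOP $894.20).
Claim 4 ($7,722): deductible already satisfied, so member's share is 20% × $7,722 = $1,544.40. OOP would hit $2,438.60 > $1,975, so the cap limits the member to $1,975 − $894.20 = $1,080.80.

$1,080.80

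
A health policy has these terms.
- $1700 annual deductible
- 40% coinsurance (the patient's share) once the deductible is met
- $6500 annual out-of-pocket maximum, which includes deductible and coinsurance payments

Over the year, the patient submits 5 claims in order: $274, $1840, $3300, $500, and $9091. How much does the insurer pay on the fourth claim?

$300

Claim 1 ($274): entire amount goes to the deductible. Patient pays $274; OOP now $274. Plan pays $274 − $274 = $0.
Claim 2 ($1840): $1426 to deductible, leaving $414; patient's 40% is $165.60. Patient pays $1591.60; OOP now $1865.60. Insurer: $1840 − $1591.60 = $248.40.
Claim 3 ($3300): deductible met; 40% of $3300 = $1320. Patient pays $1320; OOP now $3185.60. Plan pays $3300 − $1320 = $1980.
Claim 4 ($500): deductible already satisfied, so patient's share is 40% × $500 = $200. Patient pays $200; OOP now $3385.60. Insurer: $500 − $200 = $300.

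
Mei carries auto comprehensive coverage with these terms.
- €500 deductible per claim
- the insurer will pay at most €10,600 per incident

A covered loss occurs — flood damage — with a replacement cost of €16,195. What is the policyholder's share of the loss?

€5,595

After the deductible, €16,195 − €500 = €15,695 remains.
€15,695 exceeds the €10,600 limit, so the insurer pays the limit: €10,600.
The policyholder bears the rest of the original loss: €16,195 − €10,600 = €5,595.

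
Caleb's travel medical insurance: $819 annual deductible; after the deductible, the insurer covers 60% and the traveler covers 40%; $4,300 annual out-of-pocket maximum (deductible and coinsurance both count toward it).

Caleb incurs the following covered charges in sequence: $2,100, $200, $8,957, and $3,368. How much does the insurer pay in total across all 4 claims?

Claim 1 ($2,100): $819 to deductible, leaving $1,281; 40% of $1,281 = $512.40. Cost to traveler: $1,331.40. OOP to date $1,331.40. Plan pays $2,100 − $1,331.40 = $768.60.
Claim 2 ($200): deductible already satisfied, so traveler's share is 40% × $200 = $80. Traveler pays $80; OOP now $1,411.40. Insurer: $200 − $80 = $120.
Claim 3 ($8,957): deductible already satisfied, so traveler's share is 40% × $8,957 = $3,582.80. OOP would hit $4,994.20 > $4,300, so the cap limits the traveler to $4,300 − $1,411.40 = $2,888.60. Plan pays $8,957 − $2,888.60 = $6,068.40.
Claim 4 ($3,368): deductible met; 40% of $3,368 = $1,347.20. That would push OOP to $5,647.20, over the $4,300 cap, so traveler pays $4,300 − $4,300 = $0. Plan pays $3,368 − $0 = $3,368.
Insurer total: $768.60 + $120 + $6,068.40 + $3,368 = $10,325.

$10,325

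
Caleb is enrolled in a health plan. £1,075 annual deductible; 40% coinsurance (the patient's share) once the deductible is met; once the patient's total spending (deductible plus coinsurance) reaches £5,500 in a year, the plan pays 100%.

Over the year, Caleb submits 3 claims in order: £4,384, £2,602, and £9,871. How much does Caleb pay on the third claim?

£2,060.60

Bill 1, £4,384: deductible takes £1,075, £3,309 remains; 40% of £3,309 = £1,323.60. Patient pays £2,398.60; OOP now £2,398.60.
Bill 2, £2,602: deductible met; 40% of £2,602 = £1,040.80. Patient pays £1,040.80; OOP now £3,439.40.
Bill 3, £9,871: deductible met; 40% of £9,871 = £3,948.40. OOP would hit £7,387.80 > £5,500, so the cap limits the patient to £5,500 − £3,439.40 = £2,060.60.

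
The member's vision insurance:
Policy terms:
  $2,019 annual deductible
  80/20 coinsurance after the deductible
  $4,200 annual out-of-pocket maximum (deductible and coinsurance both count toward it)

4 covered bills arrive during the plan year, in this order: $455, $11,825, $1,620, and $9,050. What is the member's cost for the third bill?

Bill 1, $455: all of it applies to the deductible. Member pays $455; OOP now $455.
Bill 2, $11,825: deductible takes $1,564, $10,261 remains; member's 20% is $2,052.20. Cost to member: $3,616.20. OOP to date $4,071.20.
Bill 3, $1,620: deductible met; 20% of $1,620 = $324. That would push OOP to $4,395.20, over the $4,200 cap, so member pays $4,200 − $4,071.20 = $128.80.

$128.80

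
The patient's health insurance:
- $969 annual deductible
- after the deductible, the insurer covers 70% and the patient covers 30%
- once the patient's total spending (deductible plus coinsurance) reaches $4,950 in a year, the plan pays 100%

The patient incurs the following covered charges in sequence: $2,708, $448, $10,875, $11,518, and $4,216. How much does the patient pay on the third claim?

$3,262.50

#1 ($2,708): $969 to deductible, leaving $1,739; 30% of $1,739 = $521.70. Cost to patient: $1,490.70. OOP to date $1,490.70.
#2 ($448): deductible met; 30% of $448 = $134.40. Patient owes $134.40 (running OOP $1,625.10).
#3 ($10,875): 30% coinsurance on $10,875 = $3,262.50. Patient owes $3,262.50 (running OOP $4,887.60).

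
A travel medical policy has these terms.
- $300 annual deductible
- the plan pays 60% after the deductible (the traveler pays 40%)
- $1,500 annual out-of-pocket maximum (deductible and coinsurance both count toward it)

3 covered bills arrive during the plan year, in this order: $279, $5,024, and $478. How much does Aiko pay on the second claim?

Claim 1 ($279): fully absorbed by the deductible. Traveler owes $279 (running OOP $279).
Claim 2 ($5,024): $21 finishes the deductible; $5,003 goes to coinsurance; coinsurance $5,003 × 40% = $2,001.20. Claim cost before the cap: $21 + $2,001.20 = $2,022.20. Adding that to $279 gives $2,301.20, past the $1,500 cap; traveler pays only $1,500 − $279 = $1,221.

$1,221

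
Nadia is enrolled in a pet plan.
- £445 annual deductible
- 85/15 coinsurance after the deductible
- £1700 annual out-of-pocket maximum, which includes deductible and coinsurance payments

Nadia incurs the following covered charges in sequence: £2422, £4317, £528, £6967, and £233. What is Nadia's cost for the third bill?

£79.20

#1 (£2422): deductible takes £445, £1977 remains; owner's 15% is £296.55. Cost to owner: £741.55. OOP to date £741.55.
#2 (£4317): deductible met; 15% of £4317 = £647.55. Owner pays £647.55; OOP now £1389.10.
#3 (£528): deductible already satisfied, so owner's share is 15% × £528 = £79.20. Owner owes £79.20 (running OOP £1468.30).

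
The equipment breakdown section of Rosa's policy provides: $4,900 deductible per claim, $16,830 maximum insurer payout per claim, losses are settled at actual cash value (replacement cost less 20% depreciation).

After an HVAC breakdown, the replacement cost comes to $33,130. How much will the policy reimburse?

Depreciate 20%: the covered value is $33,130 × 0.8 = $26,504.
Less the $4,900 deductible: $26,504 − $4,900 = $21,604.
$21,604 exceeds the $16,830 limit, so the insurer pays the limit: $16,830.

$16,830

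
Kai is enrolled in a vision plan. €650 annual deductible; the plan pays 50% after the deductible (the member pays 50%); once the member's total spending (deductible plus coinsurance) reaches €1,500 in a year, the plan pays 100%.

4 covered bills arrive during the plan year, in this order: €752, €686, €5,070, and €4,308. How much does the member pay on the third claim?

Claim 1 — €752: €650 finishes the deductible; €102 goes to coinsurance; member's 50% is €51. Member pays €701; OOP now €701.
Claim 2 — €686: deductible met; 50% of €686 = €343. Member owes €343 (running OOP €1,044).
Claim 3 — €5,070: 50% coinsurance on €5,070 = €2,535. Adding that to €1,044 gives €3,579, past the €1,500 cap; member pays only €1,500 − €1,044 = €456.

€456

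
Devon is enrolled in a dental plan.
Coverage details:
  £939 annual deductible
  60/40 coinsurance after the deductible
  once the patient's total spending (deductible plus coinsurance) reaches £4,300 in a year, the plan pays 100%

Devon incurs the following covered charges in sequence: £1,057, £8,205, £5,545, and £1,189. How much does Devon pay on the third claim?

£31.80

Bill 1, £1,057: £939 finishes the deductible; £118 goes to coinsurance; patient's 40% is £47.20. Patient pays £986.20; OOP now £986.20.
Bill 2, £8,205: deductible already satisfied, so patient's share is 40% × £8,205 = £3,282. Cost to patient: £3,282. OOP to date £4,268.20.
Bill 3, £5,545: 40% coinsurance on £5,545 = £2,218. Adding that to £4,268.20 gives £6,486.20, past the £4,300 cap; patient pays only £4,300 − £4,268.20 = £31.80.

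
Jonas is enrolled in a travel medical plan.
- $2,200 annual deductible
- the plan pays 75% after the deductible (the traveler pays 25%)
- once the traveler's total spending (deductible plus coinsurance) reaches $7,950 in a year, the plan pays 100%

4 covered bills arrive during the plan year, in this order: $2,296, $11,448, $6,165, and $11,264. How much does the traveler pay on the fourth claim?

$1,322.75

Bill 1, $2,296: deductible takes $2,200, $96 remains; traveler's 25% is $24. Cost to traveler: $2,224. OOP to date $2,224.
Bill 2, $11,448: 25% coinsurance on $11,448 = $2,862. Traveler owes $2,862 (running OOP $5,086).
Bill 3, $6,165: deductible met; 25% of $6,165 = $1,541.25. Traveler owes $1,541.25 (running OOP $6,627.25).
Bill 4, $11,264: 25% coinsurance on $11,264 = $2,816. That would push OOP to $9,443.25, over the $7,950 cap, so traveler pays $7,950 − $6,627.25 = $1,322.75.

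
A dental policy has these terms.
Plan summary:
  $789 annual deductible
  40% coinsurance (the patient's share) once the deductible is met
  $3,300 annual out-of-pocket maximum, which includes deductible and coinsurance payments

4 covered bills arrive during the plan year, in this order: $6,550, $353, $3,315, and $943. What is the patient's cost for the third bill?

$65.40

#1 ($6,550): $789 finishes the deductible; $5,761 goes to coinsurance; coinsurance $5,761 × 40% = $2,304.40. Patient pays $3,093.40; OOP now $3,093.40.
#2 ($353): 40% coinsurance on $353 = $141.20. Patient owes $141.20 (running OOP $3,234.60).
#3 ($3,315): 40% coinsurance on $3,315 = $1,326. That would push OOP to $4,560.60, over the $3,300 cap, so patient pays $3,300 − $3,234.60 = $65.40.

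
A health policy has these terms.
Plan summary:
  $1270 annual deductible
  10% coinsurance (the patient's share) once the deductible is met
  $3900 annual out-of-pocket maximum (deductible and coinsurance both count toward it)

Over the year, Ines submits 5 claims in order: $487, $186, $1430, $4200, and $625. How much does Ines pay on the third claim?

Claim 1 — $487: entire amount goes to the deductible. Patient owes $487 (running OOP $487).
Claim 2 — $186: all of it applies to the deductible. Patient owes $186 (running OOP $673).
Claim 3 — $1430: $597 to deductible, leaving $833; 10% of $833 = $83.30. Patient owes $680.30 (running OOP $1353.30).

$680.30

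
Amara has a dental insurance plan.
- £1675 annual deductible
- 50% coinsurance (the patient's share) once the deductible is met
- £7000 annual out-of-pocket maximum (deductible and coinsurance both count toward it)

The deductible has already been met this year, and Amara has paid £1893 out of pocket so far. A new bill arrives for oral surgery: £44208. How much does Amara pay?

With the deductible met, the entire £44208 is subject to coinsurance.
Patient's 50% share of £44208 is £22104.
Adding £22104 to the £1893 already spent would give £23997, which exceeds the £7000 cap; the patient pays just £7000 − £1893 = £5107.

£5107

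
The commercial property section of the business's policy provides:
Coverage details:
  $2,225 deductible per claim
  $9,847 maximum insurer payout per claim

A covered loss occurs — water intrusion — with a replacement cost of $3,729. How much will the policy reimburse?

Less the $2,225 deductible: $3,729 − $2,225 = $1,504.
$1,504 is within the $9,847 limit, so the insurer pays $1,504.

$1,504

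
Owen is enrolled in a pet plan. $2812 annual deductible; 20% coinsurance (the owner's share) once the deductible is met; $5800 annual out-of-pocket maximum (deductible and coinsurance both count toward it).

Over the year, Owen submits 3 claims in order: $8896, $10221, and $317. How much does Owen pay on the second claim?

$1771.20

Claim 1 — $8896: deductible takes $2812, $6084 remains; 20% of $6084 = $1216.80. Owner pays $4028.80; OOP now $4028.80.
Claim 2 — $10221: 20% coinsurance on $10221 = $2044.20. Adding that to $4028.80 gives $6073, past the $5800 cap; owner pays only $5800 − $4028.80 = $1771.20.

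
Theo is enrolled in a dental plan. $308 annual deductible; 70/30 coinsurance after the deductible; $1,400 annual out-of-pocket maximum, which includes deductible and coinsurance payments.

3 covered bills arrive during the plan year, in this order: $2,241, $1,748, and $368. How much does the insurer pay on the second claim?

#1 ($2,241): deductible takes $308, $1,933 remains; patient's 30% is $579.90. Patient owes $887.90 (running OOP $887.90). Plan pays $2,241 − $887.90 = $1,353.10.
#2 ($1,748): 30% coinsurance on $1,748 = $524.40. That would push OOP to $1,412.30, over the $1,400 cap, so patient pays $1,400 − $887.90 = $512.10. Insurer: $1,748 − $512.10 = $1,235.90.

$1,235.90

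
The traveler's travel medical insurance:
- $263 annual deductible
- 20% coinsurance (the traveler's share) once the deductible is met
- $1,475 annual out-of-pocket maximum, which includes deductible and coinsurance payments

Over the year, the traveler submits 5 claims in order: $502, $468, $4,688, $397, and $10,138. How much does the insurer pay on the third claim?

#1 ($502): $263 finishes the deductible; $239 goes to coinsurance; 20% of $239 = $47.80. Traveler owes $310.80 (running OOP $310.80). Insurer: $502 − $310.80 = $191.20.
#2 ($468): 20% coinsurance on $468 = $93.60. Traveler owes $93.60 (running OOP $404.40). Plan pays $468 − $93.60 = $374.40.
#3 ($4,688): deductible already satisfied, so traveler's share is 20% × $4,688 = $937.60. Cost to traveler: $937.60. OOP to date $1,342. Plan pays $4,688 − $937.60 = $3,750.40.

$3,750.40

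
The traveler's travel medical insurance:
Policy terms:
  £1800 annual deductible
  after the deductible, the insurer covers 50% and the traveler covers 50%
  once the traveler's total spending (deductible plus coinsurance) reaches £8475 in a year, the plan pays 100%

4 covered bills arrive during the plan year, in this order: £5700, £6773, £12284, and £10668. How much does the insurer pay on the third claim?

£10945.50

Claim 1 — £5700: £1800 to deductible, leaving £3900; 50% of £3900 = £1950. Traveler owes £3750 (running OOP £3750). Insurer: £5700 − £3750 = £1950.
Claim 2 — £6773: 50% coinsurance on £6773 = £3386.50. Traveler owes £3386.50 (running OOP £7136.50). Plan pays £6773 − £3386.50 = £3386.50.
Claim 3 — £12284: deductible already satisfied, so traveler's share is 50% × £12284 = £6142. OOP would hit £13278.50 > £8475, so the cap limits the traveler to £8475 − £7136.50 = £1338.50. Insurer: £12284 − £1338.50 = £10945.50.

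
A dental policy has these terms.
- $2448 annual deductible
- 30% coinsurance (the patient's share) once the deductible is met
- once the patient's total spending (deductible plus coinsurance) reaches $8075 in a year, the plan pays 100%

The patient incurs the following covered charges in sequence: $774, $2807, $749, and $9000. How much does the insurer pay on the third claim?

#1 ($774): all of it applies to the deductible. Cost to patient: $774. OOP to date $774. Plan pays $774 − $774 = $0.
#2 ($2807): $1674 finishes the deductible; $1133 goes to coinsurance; 30% of $1133 = $339.90. Patient owes $2013.90 (running OOP $2787.90). Insurer: $2807 − $2013.90 = $793.10.
#3 ($749): deductible already satisfied, so patient's share is 30% × $749 = $224.70. Patient owes $224.70 (running OOP $3012.60). Insurer: $749 − $224.70 = $524.30.

$524.30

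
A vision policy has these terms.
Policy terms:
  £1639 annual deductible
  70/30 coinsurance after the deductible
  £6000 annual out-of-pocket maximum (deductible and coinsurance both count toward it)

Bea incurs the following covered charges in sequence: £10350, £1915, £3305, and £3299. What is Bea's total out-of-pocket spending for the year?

£6000

Claim 1 (£10350): £1639 to deductible, leaving £8711; 30% of £8711 = £2613.30. Member owes £4252.30 (running OOP £4252.30).
Claim 2 (£1915): deductible already satisfied, so member's share is 30% × £1915 = £574.50. Member pays £574.50; OOP now £4826.80.
Claim 3 (£3305): deductible met; 30% of £3305 = £991.50. Member pays £991.50; OOP now £5818.30.
Claim 4 (£3299): deductible already satisfied, so member's share is 30% × £3299 = £989.70. OOP would hit £6808 > £6000, so the cap limits the member to £6000 − £5818.30 = £181.70.
Total paid by the member: £4252.30 + £574.50 + £991.50 + £181.70 = £6000.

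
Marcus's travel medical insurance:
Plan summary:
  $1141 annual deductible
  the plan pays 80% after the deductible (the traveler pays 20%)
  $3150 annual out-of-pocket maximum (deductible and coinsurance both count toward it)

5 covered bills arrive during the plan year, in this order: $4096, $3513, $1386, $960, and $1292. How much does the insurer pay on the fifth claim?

$1045.80

#1 ($4096): $1141 to deductible, leaving $2955; traveler's 20% is $591. Traveler owes $1732 (running OOP $1732). Plan pays $4096 − $1732 = $2364.
#2 ($3513): deductible already satisfied, so traveler's share is 20% × $3513 = $702.60. Traveler owes $702.60 (running OOP $2434.60). Plan pays $3513 − $702.60 = $2810.40.
#3 ($1386): deductible already satisfied, so traveler's share is 20% × $1386 = $277.20. Traveler owes $277.20 (running OOP $2711.80). Plan pays $1386 − $277.20 = $1108.80.
#4 ($960): deductible already satisfied, so traveler's share is 20% × $960 = $192. Traveler pays $192; OOP now $2903.80. Insurer: $960 − $192 = $768.
#5 ($1292): deductible already satisfied, so traveler's share is 20% × $1292 = $258.40. That would push OOP to $3162.20, over the $3150 cap, so traveler pays $3150 − $2903.80 = $246.20. Plan pays $1292 − $246.20 = $1045.80.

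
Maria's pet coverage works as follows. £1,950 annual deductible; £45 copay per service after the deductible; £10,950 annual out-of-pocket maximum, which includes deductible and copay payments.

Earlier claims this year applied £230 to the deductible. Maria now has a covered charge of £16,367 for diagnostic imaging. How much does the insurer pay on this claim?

£14,602

Deductible still to meet: £1,950 − £230 = £1,720.
After the £1,720 deductible portion, £16,367 − £1,720 = £14,647 is subject to the copay.
Copay on this service: £45.
Owner responsibility before any cap: £1,720 + £45 = £1,765.
Cumulative spending £230 + £1,765 = £1,995 stays under the £10,950 maximum.
The plan picks up £16,367 − £1,765 = £14,602.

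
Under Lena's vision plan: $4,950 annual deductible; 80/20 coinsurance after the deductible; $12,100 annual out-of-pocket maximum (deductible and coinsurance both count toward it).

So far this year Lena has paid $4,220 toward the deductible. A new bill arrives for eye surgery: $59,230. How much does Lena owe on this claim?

$4,220 of the $4,950 deductible is already met, leaving $730.
The remaining $58,500 (= $59,230 − $730) moves to coinsurance.
Coinsurance: $58,500 × 20% = $11,700.
Member responsibility before any cap: $730 + $11,700 = $12,430.
That would bring total out-of-pocket to $16,650, past the $12,100 cap. The member is capped at $12,100 − $4,220 = $7,880 on this claim.

$7,880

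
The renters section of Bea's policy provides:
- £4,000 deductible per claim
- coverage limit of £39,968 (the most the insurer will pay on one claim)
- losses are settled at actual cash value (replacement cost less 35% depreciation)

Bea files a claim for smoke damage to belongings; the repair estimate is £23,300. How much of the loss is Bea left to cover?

At 35% depreciation, ACV = £23,300 − £8,155 = £15,145.
After the deductible, £15,145 − £4,000 = £11,145 remains.
£11,145 ≤ £39,968, so the limit doesn't bind; insurer pays £11,145.
Out of pocket: £23,300 − £11,145 = £12,155.

£12,155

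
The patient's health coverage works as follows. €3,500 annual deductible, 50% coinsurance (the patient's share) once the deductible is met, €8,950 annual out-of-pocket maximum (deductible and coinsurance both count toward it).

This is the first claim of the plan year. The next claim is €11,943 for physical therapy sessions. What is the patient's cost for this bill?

Nothing has been paid toward the €3,500 deductible, so the first €3,500 of this charge is applied there.
After the €3,500 deductible portion, €11,943 − €3,500 = €8,443 is subject to coinsurance.
50% of €8,443 = €4,221.50 falls to the patient.
That puts the patient's cost at €3,500 + €4,221.50 = €7,721.50 before any cap.
Cumulative spending €0 + €7,721.50 = €7,721.50 stays under the €8,950 maximum.

€7,721.50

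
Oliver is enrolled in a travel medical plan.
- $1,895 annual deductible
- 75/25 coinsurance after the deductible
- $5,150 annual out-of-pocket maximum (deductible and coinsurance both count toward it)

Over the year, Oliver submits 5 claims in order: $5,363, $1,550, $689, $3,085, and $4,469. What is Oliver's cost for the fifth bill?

Bill 1, $5,363: deductible takes $1,895, $3,468 remains; coinsurance $3,468 × 25% = $867. Traveler owes $2,762 (running OOP $2,762).
Bill 2, $1,550: deductible already satisfied, so traveler's share is 25% × $1,550 = $387.50. Traveler pays $387.50; OOP now $3,149.50.
Bill 3, $689: deductible met; 25% of $689 = $172.25. Traveler owes $172.25 (running OOP $3,321.75).
Bill 4, $3,085: 25% coinsurance on $3,085 = $771.25. Traveler pays $771.25; OOP now $4,093.
Bill 5, $4,469: 25% coinsurance on $4,469 = $1,117.25. That would push OOP to $5,210.25, over the $5,150 cap, so traveler pays $5,150 − $4,093 = $1,057.

$1,057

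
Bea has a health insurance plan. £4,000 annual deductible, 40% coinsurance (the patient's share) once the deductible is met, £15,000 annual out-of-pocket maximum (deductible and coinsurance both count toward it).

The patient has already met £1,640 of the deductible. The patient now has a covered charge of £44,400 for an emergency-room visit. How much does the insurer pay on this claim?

£31,040

Deductible still to meet: £4,000 − £1,640 = £2,360.
After the £2,360 deductible portion, £44,400 − £2,360 = £42,040 is subject to coinsurance.
40% of £42,040 = £16,816 falls to the patient.
That puts the patient's cost at £2,360 + £16,816 = £19,176 before any cap.
Adding £19,176 to the £1,640 already spent would give £20,816, which exceeds the £15,000 cap; the patient pays just £15,000 − £1,640 = £13,360.
The insurer covers the remainder: £44,400 − £13,360 = £31,040.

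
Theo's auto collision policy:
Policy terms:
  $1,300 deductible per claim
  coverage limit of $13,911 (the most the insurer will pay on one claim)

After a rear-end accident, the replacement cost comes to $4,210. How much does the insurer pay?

Less the $1,300 deductible: $4,210 − $1,300 = $2,910.
$2,910 is within the $13,911 limit, so the insurer pays $2,910.

$2,910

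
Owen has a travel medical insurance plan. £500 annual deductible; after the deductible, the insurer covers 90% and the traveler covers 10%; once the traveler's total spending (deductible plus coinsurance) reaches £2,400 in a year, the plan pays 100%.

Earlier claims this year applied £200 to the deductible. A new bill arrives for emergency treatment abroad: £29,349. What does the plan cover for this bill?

£27,149

£200 of the £500 deductible is already met, leaving £300.
After the £300 deductible portion, £29,349 − £300 = £29,049 is subject to coinsurance.
Traveler's 10% share of £29,049 is £2,904.90.
That puts the traveler's cost at £300 + £2,904.90 = £3,204.90 before any cap.
Adding £3,204.90 to the £200 already spent would give £3,404.90, which exceeds the £2,400 cap; the traveler pays just £2,400 − £200 = £2,200.
The plan picks up £29,349 − £2,200 = £27,149.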